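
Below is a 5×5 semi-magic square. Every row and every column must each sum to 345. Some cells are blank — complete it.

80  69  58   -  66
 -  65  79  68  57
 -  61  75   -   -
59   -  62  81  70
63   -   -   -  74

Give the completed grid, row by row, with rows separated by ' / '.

The remaining cell in row 1 is (1,4) = 345 − 273 = 72.
Row 2: 65 + 79 + 68 + 57 + ? = 345, so (2,1) = 76.
Using row 4: 59 + 62 + 81 + 70 + ? → (4,2) = 345 − 272 = 73.
The remaining cell in column 1 is (3,1) = 345 − 278 = 67.
Column 2 needs 345; the known cells sum to 268, so (5,2) = 77.
Column 3 must total 345; the given cells sum to 274, so (5,3) = 71.
Column 5: 66 + 57 + 70 + 74 + ? = 345, so (3,5) = 78.
Row 3: 67 + 61 + 75 + 78 + ? = 345, so (3,4) = 64.
Using row 5: 63 + 77 + 71 + 74 + ? → (5,4) = 345 − 285 = 60.

80 69 58 72 66 / 76 65 79 68 57 / 67 61 75 64 78 / 59 73 62 81 70 / 63 77 71 60 74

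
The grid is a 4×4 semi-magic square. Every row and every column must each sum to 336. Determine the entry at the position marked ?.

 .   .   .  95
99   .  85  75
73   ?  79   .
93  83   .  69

87

The remaining cell in row 2 is (2,2) = 336 − 259 = 77.
Row 4: 93 + 83 + 69 + ? = 336, so (4,3) = 91.
The remaining cell in column 1 is (1,1) = 336 − 265 = 71.
Using column 3: 85 + 79 + 91 + ? → (1,3) = 336 − 255 = 81.
Column 4 needs 336; the known cells sum to 239, so (3,4) = 97.
From row 1, 336 − (71 + 81 + 95) gives (1,2) = 89.
Row 3 needs 336; the known cells sum to 249, so (3,2) = 87.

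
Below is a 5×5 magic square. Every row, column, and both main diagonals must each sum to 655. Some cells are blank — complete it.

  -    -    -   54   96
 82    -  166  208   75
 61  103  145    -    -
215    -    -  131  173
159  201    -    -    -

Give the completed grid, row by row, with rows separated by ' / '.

138 180 187 54 96 / 82 124 166 208 75 / 61 103 145 152 194 / 215 47 89 131 173 / 159 201 68 110 117

Row 2 must total 655; the given cells sum to 531, so (2,2) = 124.
The remaining cell in column 1 is (1,1) = 655 − 517 = 138.
Using main diagonal: 138 + 124 + 145 + 131 + ? → (5,5) = 655 − 538 = 117.
Anti-diagonal needs 655; the known cells sum to 608, so (4,2) = 47.
Row 4 must total 655; the given cells sum to 566, so (4,3) = 89.
Column 2 must total 655; the given cells sum to 475, so (1,2) = 180.
Using column 5: 96 + 75 + 173 + 117 + ? → (3,5) = 655 − 461 = 194.
Using row 1: 138 + 180 + 54 + 96 + ? → (1,3) = 655 − 468 = 187.
Using row 3: 61 + 103 + 145 + 194 + ? → (3,4) = 655 − 503 = 152.
Column 3 needs 655; the known cells sum to 587, so (5,3) = 68.
Column 4 must total 655; the given cells sum to 545, so (5,4) = 110.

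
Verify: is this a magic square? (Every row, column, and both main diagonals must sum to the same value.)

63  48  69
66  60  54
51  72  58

No — row 3 sums to 181 but column 1 sums to 180.

Row 1: 63 + 48 + 69 = 180.
Row 2: 66 + 60 + 54 = 180.
Row 3: 51 + 72 + 58 = 181.
Column 1: 63 + 66 + 51 = 180.
Column 2: 48 + 60 + 72 = 180.
Column 3: 69 + 54 + 58 = 181.
Main diagonal: 63 + 60 + 58 = 181.
Anti-diagonal: 69 + 60 + 51 = 180.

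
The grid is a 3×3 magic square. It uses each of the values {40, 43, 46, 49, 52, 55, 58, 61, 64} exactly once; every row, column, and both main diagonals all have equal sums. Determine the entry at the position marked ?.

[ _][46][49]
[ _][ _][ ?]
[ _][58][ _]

The 9 entries sum to 468, so each line sums to 468/3 = 156.
Row 1 must total 156; the given cells sum to 95, so (1,1) = 61.
The remaining cell in column 2 is (2,2) = 156 − 104 = 52.
Main diagonal must total 156; the given cells sum to 113, so (3,3) = 43.
Anti-diagonal must total 156; the given cells sum to 101, so (3,1) = 55.
Column 1: 61 + 55 + ? = 156, so (2,1) = 40.
Using column 3: 49 + 43 + ? → (2,3) = 156 − 92 = 64.

64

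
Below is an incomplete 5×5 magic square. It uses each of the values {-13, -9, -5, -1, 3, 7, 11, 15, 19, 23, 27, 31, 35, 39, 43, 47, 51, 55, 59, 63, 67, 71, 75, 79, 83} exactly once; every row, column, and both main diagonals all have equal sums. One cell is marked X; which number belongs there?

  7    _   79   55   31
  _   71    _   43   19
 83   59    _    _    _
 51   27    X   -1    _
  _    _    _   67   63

The 25 entries sum to 875, so each line sums to 875/5 = 175.
Row 1 must total 175; the given cells sum to 172, so (1,2) = 3.
Column 2: 3 + 71 + 59 + 27 + ? = 175, so (5,2) = 15.
Column 4: 55 + 43 + (-1) + 67 + ? = 175, so (3,4) = 11.
Main diagonal must total 175; the given cells sum to 140, so (3,3) = 35.
Anti-diagonal needs 175; the known cells sum to 136, so (5,1) = 39.
Row 3 must total 175; the given cells sum to 188, so (3,5) = -13.
The remaining cell in row 5 is (5,3) = 175 − 184 = -9.
Column 1: 7 + 83 + 51 + 39 + ? = 175, so (2,1) = -5.
Column 5 needs 175; the known cells sum to 100, so (4,5) = 75.
Row 2: -5 + 71 + 43 + 19 + ? = 175, so (2,3) = 47.
Row 4: 51 + 27 + (-1) + 75 + ? = 175, so (4,3) = 23.

23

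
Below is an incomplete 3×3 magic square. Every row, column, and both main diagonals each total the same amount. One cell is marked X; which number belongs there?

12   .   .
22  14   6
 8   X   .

18

Column 1 is complete and sums to 42; that is the magic constant.
From main diagonal, 42 − (12 + 14) gives (3,3) = 16.
Using anti-diagonal: 14 + 8 + ? → (1,3) = 42 − 22 = 20.
Row 1 must total 42; the given cells sum to 32, so (1,2) = 10.
Row 3 needs 42; the known cells sum to 24, so (3,2) = 18.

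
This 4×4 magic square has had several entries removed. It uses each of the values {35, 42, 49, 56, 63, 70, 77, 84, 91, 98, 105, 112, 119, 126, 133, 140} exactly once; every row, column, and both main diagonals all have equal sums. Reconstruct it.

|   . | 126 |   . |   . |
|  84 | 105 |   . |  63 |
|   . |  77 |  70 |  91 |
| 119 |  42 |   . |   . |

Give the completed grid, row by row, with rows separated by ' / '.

The 16 entries sum to 1400, so each line sums to 1400/4 = 350.
Row 2 needs 350; the known cells sum to 252, so (2,3) = 98.
Using row 3: 77 + 70 + 91 + ? → (3,1) = 350 − 238 = 112.
The remaining cell in column 1 is (1,1) = 350 − 315 = 35.
Using main diagonal: 35 + 105 + 70 + ? → (4,4) = 350 − 210 = 140.
Anti-diagonal: 98 + 77 + 119 + ? = 350, so (1,4) = 56.
From row 1, 350 − (35 + 126 + 56) gives (1,3) = 133.
Using row 4: 119 + 42 + 140 + ? → (4,3) = 350 − 301 = 49.

35 126 133 56 / 84 105 98 63 / 112 77 70 91 / 119 42 49 140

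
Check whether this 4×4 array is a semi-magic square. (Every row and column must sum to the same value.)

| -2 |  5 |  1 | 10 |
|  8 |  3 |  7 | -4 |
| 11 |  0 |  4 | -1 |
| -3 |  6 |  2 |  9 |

Row 1: -2 + 5 + 1 + 10 = 14.
Row 2: 8 + 3 + 7 + (-4) = 14.
Row 3: 11 + 0 + 4 + (-1) = 14.
Row 4: -3 + 6 + 2 + 9 = 14.
Column 1: -2 + 8 + 11 + (-3) = 14.
Column 2: 5 + 3 + 0 + 6 = 14.
Column 3: 1 + 7 + 4 + 2 = 14.
Column 4: 10 + (-4) + (-1) + 9 = 14.
All lines sum to 14.

Yes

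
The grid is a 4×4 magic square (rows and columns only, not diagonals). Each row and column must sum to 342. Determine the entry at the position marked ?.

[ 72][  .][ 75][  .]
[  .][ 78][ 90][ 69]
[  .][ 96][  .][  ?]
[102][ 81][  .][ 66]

99

Using row 2: 78 + 90 + 69 + ? → (2,1) = 342 − 237 = 105.
Using row 4: 102 + 81 + 66 + ? → (4,3) = 342 − 249 = 93.
The remaining cell in column 1 is (3,1) = 342 − 279 = 63.
Column 2 needs 342; the known cells sum to 255, so (1,2) = 87.
Column 3: 75 + 90 + 93 + ? = 342, so (3,3) = 84.
From row 1, 342 − (72 + 87 + 75) gives (1,4) = 108.
Row 3: 63 + 96 + 84 + ? = 342, so (3,4) = 99.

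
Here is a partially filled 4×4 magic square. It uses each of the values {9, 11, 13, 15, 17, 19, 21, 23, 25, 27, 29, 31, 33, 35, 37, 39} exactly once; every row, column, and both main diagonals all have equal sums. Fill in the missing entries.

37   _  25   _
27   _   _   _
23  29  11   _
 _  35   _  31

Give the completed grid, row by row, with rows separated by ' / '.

37 15 25 19 / 27 17 39 13 / 23 29 11 33 / 9 35 21 31

The 16 entries sum to 384, so each line sums to 384/4 = 96.
Row 3: 23 + 29 + 11 + ? = 96, so (3,4) = 33.
Using column 1: 37 + 27 + 23 + ? → (4,1) = 96 − 87 = 9.
The remaining cell in main diagonal is (2,2) = 96 − 79 = 17.
Row 4 must total 96; the given cells sum to 75, so (4,3) = 21.
Using column 2: 17 + 29 + 35 + ? → (1,2) = 96 − 81 = 15.
Column 3 needs 96; the known cells sum to 57, so (2,3) = 39.
Using anti-diagonal: 39 + 29 + 9 + ? → (1,4) = 96 − 77 = 19.
The remaining cell in row 2 is (2,4) = 96 − 83 = 13.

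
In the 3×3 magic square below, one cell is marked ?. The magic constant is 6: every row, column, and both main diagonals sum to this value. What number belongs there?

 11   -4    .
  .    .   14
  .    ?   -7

The remaining cell in row 1 is (1,3) = 6 − 7 = -1.
From main diagonal, 6 − (11 + (-7)) gives (2,2) = 2.
From anti-diagonal, 6 − (-1 + 2) gives (3,1) = 5.
From row 2, 6 − (2 + 14) gives (2,1) = -10.
From row 3, 6 − (5 + (-7)) gives (3,2) = 8.

8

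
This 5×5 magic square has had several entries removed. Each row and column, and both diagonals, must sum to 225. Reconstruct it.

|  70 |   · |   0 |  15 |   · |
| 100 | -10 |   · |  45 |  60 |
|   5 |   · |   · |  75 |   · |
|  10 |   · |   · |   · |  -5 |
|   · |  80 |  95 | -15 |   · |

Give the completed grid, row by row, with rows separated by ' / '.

The remaining cell in row 2 is (2,3) = 225 − 195 = 30.
Column 1 must total 225; the given cells sum to 185, so (5,1) = 40.
The remaining cell in column 4 is (4,4) = 225 − 120 = 105.
The remaining cell in row 5 is (5,5) = 225 − 200 = 25.
Main diagonal: 70 + (-10) + 105 + 25 + ? = 225, so (3,3) = 35.
Column 3 needs 225; the known cells sum to 160, so (4,3) = 65.
From row 4, 225 − (10 + 65 + 105 + (-5)) gives (4,2) = 50.
Anti-diagonal must total 225; the given cells sum to 170, so (1,5) = 55.
Row 1: 70 + 0 + 15 + 55 + ? = 225, so (1,2) = 85.
From column 2, 225 − (85 + (-10) + 50 + 80) gives (3,2) = 20.
Column 5 must total 225; the given cells sum to 135, so (3,5) = 90.

70 85 0 15 55 / 100 -10 30 45 60 / 5 20 35 75 90 / 10 50 65 105 -5 / 40 80 95 -15 25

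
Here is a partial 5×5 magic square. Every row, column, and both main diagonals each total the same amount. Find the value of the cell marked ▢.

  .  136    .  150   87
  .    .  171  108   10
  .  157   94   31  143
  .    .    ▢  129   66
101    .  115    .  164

Column 5 is complete and sums to 470; that is the magic constant.
The remaining cell in row 3 is (3,1) = 470 − 425 = 45.
Column 4: 150 + 108 + 31 + 129 + ? = 470, so (5,4) = 52.
The remaining cell in anti-diagonal is (4,2) = 470 − 390 = 80.
Row 5: 101 + 115 + 52 + 164 + ? = 470, so (5,2) = 38.
Column 2 must total 470; the given cells sum to 411, so (2,2) = 59.
The remaining cell in main diagonal is (1,1) = 470 − 446 = 24.
Using row 1: 24 + 136 + 150 + 87 + ? → (1,3) = 470 − 397 = 73.
The remaining cell in row 2 is (2,1) = 470 − 348 = 122.
Column 1: 24 + 122 + 45 + 101 + ? = 470, so (4,1) = 178.
From column 3, 470 − (73 + 171 + 94 + 115) gives (4,3) = 17.

17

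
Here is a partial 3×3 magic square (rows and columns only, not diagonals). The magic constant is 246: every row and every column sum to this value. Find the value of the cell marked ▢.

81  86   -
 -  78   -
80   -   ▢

From row 1, 246 − (81 + 86) gives (1,3) = 79.
Column 1 must total 246; the given cells sum to 161, so (2,1) = 85.
The remaining cell in column 2 is (3,2) = 246 − 164 = 82.
Row 2: 85 + 78 + ? = 246, so (2,3) = 83.
Row 3 needs 246; the known cells sum to 162, so (3,3) = 84.

84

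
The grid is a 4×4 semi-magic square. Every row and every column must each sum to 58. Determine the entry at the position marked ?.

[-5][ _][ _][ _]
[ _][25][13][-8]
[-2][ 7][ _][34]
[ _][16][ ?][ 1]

Using row 2: 25 + 13 + (-8) + ? → (2,1) = 58 − 30 = 28.
Row 3 needs 58; the known cells sum to 39, so (3,3) = 19.
Column 1 needs 58; the known cells sum to 21, so (4,1) = 37.
Column 2 needs 58; the known cells sum to 48, so (1,2) = 10.
From column 4, 58 − (-8 + 34 + 1) gives (1,4) = 31.
The remaining cell in row 1 is (1,3) = 58 − 36 = 22.
Using row 4: 37 + 16 + 1 + ? → (4,3) = 58 − 54 = 4.

4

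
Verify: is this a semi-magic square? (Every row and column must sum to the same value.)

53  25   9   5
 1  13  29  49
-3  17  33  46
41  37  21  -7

Row 1: 53 + 25 + 9 + 5 = 92.
Row 2: 1 + 13 + 29 + 49 = 92.
Row 3: -3 + 17 + 33 + 46 = 93.
Row 4: 41 + 37 + 21 + (-7) = 92.
Column 1: 53 + 1 + (-3) + 41 = 92.
Column 2: 25 + 13 + 17 + 37 = 92.
Column 3: 9 + 29 + 33 + 21 = 92.
Column 4: 5 + 49 + 46 + (-7) = 93.

No — row 3 sums to 93 but column 3 sums to 92.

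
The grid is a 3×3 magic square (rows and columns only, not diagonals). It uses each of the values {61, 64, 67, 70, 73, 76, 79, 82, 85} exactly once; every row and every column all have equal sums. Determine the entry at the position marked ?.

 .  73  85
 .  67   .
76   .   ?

The 9 entries sum to 657, so each line sums to 657/3 = 219.
From row 1, 219 − (73 + 85) gives (1,1) = 61.
From column 1, 219 − (61 + 76) gives (2,1) = 82.
Using column 2: 73 + 67 + ? → (3,2) = 219 − 140 = 79.
Using row 2: 82 + 67 + ? → (2,3) = 219 − 149 = 70.
The remaining cell in row 3 is (3,3) = 219 − 155 = 64.

64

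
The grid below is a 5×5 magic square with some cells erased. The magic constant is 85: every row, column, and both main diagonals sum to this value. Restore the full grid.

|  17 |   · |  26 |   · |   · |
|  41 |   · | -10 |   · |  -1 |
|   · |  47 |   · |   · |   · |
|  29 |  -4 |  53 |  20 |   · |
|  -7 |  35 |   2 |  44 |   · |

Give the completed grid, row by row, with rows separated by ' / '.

Row 4: 29 + (-4) + 53 + 20 + ? = 85, so (4,5) = -13.
Row 5: -7 + 35 + 2 + 44 + ? = 85, so (5,5) = 11.
From column 1, 85 − (17 + 41 + 29 + (-7)) gives (3,1) = 5.
From column 3, 85 − (26 + (-10) + 53 + 2) gives (3,3) = 14.
Main diagonal needs 85; the known cells sum to 62, so (2,2) = 23.
Row 2: 41 + 23 + (-10) + (-1) + ? = 85, so (2,4) = 32.
The remaining cell in column 2 is (1,2) = 85 − 101 = -16.
Anti-diagonal: 32 + 14 + (-4) + (-7) + ? = 85, so (1,5) = 50.
Row 1: 17 + (-16) + 26 + 50 + ? = 85, so (1,4) = 8.
Column 4: 8 + 32 + 20 + 44 + ? = 85, so (3,4) = -19.
Column 5 must total 85; the given cells sum to 47, so (3,5) = 38.

17 -16 26 8 50 / 41 23 -10 32 -1 / 5 47 14 -19 38 / 29 -4 53 20 -13 / -7 35 2 44 11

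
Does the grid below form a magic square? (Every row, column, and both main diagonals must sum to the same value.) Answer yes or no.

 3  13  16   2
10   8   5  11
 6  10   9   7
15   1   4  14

Row 1: 3 + 13 + 16 + 2 = 34.
Row 2: 10 + 8 + 5 + 11 = 34.
Row 3: 6 + 10 + 9 + 7 = 32.
Row 4: 15 + 1 + 4 + 14 = 34.
Column 1: 3 + 10 + 6 + 15 = 34.
Column 2: 13 + 8 + 10 + 1 = 32.
Column 3: 16 + 5 + 9 + 4 = 34.
Column 4: 2 + 11 + 7 + 14 = 34.
Main diagonal: 3 + 8 + 9 + 14 = 34.
Anti-diagonal: 2 + 5 + 10 + 15 = 32.

No — row 1 sums to 34 but row 3 sums to 32.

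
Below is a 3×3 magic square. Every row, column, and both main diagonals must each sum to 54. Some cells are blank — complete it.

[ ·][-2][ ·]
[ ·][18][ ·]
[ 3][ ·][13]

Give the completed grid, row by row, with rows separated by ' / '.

Row 3: 3 + 13 + ? = 54, so (3,2) = 38.
Main diagonal must total 54; the given cells sum to 31, so (1,1) = 23.
From anti-diagonal, 54 − (18 + 3) gives (1,3) = 33.
Column 1 must total 54; the given cells sum to 26, so (2,1) = 28.
Column 3 needs 54; the known cells sum to 46, so (2,3) = 8.

23 -2 33 / 28 18 8 / 3 38 13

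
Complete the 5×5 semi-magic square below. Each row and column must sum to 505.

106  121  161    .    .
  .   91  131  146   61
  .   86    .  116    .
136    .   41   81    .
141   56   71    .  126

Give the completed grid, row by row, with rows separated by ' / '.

106 121 161 51 66 / 76 91 131 146 61 / 46 86 101 116 156 / 136 151 41 81 96 / 141 56 71 111 126

Row 2 must total 505; the given cells sum to 429, so (2,1) = 76.
Row 5 needs 505; the known cells sum to 394, so (5,4) = 111.
From column 1, 505 − (106 + 76 + 136 + 141) gives (3,1) = 46.
Column 2: 121 + 91 + 86 + 56 + ? = 505, so (4,2) = 151.
From column 3, 505 − (161 + 131 + 41 + 71) gives (3,3) = 101.
Column 4 needs 505; the known cells sum to 454, so (1,4) = 51.
Using row 1: 106 + 121 + 161 + 51 + ? → (1,5) = 505 − 439 = 66.
Using row 3: 46 + 86 + 101 + 116 + ? → (3,5) = 505 − 349 = 156.
Using row 4: 136 + 151 + 41 + 81 + ? → (4,5) = 505 − 409 = 96.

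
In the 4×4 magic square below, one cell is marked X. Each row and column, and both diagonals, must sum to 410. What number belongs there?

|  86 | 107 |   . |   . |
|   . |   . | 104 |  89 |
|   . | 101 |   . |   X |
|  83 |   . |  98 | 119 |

80

From row 4, 410 − (83 + 98 + 119) gives (4,2) = 110.
From column 2, 410 − (107 + 101 + 110) gives (2,2) = 92.
Main diagonal must total 410; the given cells sum to 297, so (3,3) = 113.
The remaining cell in anti-diagonal is (1,4) = 410 − 288 = 122.
Row 1: 86 + 107 + 122 + ? = 410, so (1,3) = 95.
Using row 2: 92 + 104 + 89 + ? → (2,1) = 410 − 285 = 125.
Column 1 needs 410; the known cells sum to 294, so (3,1) = 116.
From column 4, 410 − (122 + 89 + 119) gives (3,4) = 80.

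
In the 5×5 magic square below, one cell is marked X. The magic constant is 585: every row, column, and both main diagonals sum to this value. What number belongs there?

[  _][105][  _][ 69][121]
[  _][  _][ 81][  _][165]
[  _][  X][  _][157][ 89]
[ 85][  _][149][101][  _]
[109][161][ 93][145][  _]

73

From row 5, 585 − (109 + 161 + 93 + 145) gives (5,5) = 77.
Column 4: 69 + 157 + 101 + 145 + ? = 585, so (2,4) = 113.
Column 5: 121 + 165 + 89 + 77 + ? = 585, so (4,5) = 133.
From row 4, 585 − (85 + 149 + 101 + 133) gives (4,2) = 117.
Using anti-diagonal: 121 + 113 + 117 + 109 + ? → (3,3) = 585 − 460 = 125.
Column 3: 81 + 125 + 149 + 93 + ? = 585, so (1,3) = 137.
The remaining cell in row 1 is (1,1) = 585 − 432 = 153.
The remaining cell in main diagonal is (2,2) = 585 − 456 = 129.
The remaining cell in row 2 is (2,1) = 585 − 488 = 97.
Column 1 needs 585; the known cells sum to 444, so (3,1) = 141.
Column 2 must total 585; the given cells sum to 512, so (3,2) = 73.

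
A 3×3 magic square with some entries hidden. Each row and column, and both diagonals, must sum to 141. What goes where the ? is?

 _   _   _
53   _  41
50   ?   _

35

Row 2 needs 141; the known cells sum to 94, so (2,2) = 47.
Column 1: 53 + 50 + ? = 141, so (1,1) = 38.
Main diagonal needs 141; the known cells sum to 85, so (3,3) = 56.
Anti-diagonal must total 141; the given cells sum to 97, so (1,3) = 44.
The remaining cell in row 1 is (1,2) = 141 − 82 = 59.
Row 3: 50 + 56 + ? = 141, so (3,2) = 35.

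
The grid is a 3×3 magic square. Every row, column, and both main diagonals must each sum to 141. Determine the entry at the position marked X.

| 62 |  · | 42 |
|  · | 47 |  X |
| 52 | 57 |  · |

67

Using row 1: 62 + 42 + ? → (1,2) = 141 − 104 = 37.
Row 3 needs 141; the known cells sum to 109, so (3,3) = 32.
Column 1: 62 + 52 + ? = 141, so (2,1) = 27.
Using column 3: 42 + 32 + ? → (2,3) = 141 − 74 = 67.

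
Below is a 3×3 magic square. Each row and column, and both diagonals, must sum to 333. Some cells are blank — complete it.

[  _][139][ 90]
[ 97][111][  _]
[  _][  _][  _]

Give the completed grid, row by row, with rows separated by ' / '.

104 139 90 / 97 111 125 / 132 83 118

Row 1 needs 333; the known cells sum to 229, so (1,1) = 104.
The remaining cell in row 2 is (2,3) = 333 − 208 = 125.
From column 1, 333 − (104 + 97) gives (3,1) = 132.
Column 2 must total 333; the given cells sum to 250, so (3,2) = 83.
Column 3 needs 333; the known cells sum to 215, so (3,3) = 118.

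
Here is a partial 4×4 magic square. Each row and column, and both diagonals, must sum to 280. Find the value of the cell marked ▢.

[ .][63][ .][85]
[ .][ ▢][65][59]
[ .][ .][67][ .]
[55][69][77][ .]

73

From row 4, 280 − (55 + 69 + 77) gives (4,4) = 79.
Column 3 needs 280; the known cells sum to 209, so (1,3) = 71.
Column 4 must total 280; the given cells sum to 223, so (3,4) = 57.
Anti-diagonal needs 280; the known cells sum to 205, so (3,2) = 75.
From row 1, 280 − (63 + 71 + 85) gives (1,1) = 61.
From row 3, 280 − (75 + 67 + 57) gives (3,1) = 81.
Using column 1: 61 + 81 + 55 + ? → (2,1) = 280 − 197 = 83.
Column 2 needs 280; the known cells sum to 207, so (2,2) = 73.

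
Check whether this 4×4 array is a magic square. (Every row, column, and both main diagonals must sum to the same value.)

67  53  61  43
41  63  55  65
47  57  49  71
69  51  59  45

Yes

Row 1: 67 + 53 + 61 + 43 = 224.
Row 2: 41 + 63 + 55 + 65 = 224.
Row 3: 47 + 57 + 49 + 71 = 224.
Row 4: 69 + 51 + 59 + 45 = 224.
Column 1: 67 + 41 + 47 + 69 = 224.
Column 2: 53 + 63 + 57 + 51 = 224.
Column 3: 61 + 55 + 49 + 59 = 224.
Column 4: 43 + 65 + 71 + 45 = 224.
Main diagonal: 67 + 63 + 49 + 45 = 224.
Anti-diagonal: 43 + 55 + 57 + 69 = 224.
All lines sum to 224.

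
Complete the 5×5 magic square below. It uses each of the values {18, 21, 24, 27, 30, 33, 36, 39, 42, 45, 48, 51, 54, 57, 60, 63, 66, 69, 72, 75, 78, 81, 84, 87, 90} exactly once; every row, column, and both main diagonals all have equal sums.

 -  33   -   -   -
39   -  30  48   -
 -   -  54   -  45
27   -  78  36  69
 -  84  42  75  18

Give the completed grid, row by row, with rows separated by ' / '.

The 25 entries sum to 1350, so each line sums to 1350/5 = 270.
Row 4: 27 + 78 + 36 + 69 + ? = 270, so (4,2) = 60.
Using row 5: 84 + 42 + 75 + 18 + ? → (5,1) = 270 − 219 = 51.
Using column 3: 30 + 54 + 78 + 42 + ? → (1,3) = 270 − 204 = 66.
Using anti-diagonal: 48 + 54 + 60 + 51 + ? → (1,5) = 270 − 213 = 57.
From column 5, 270 − (57 + 45 + 69 + 18) gives (2,5) = 81.
Row 2 must total 270; the given cells sum to 198, so (2,2) = 72.
Using column 2: 33 + 72 + 60 + 84 + ? → (3,2) = 270 − 249 = 21.
Using main diagonal: 72 + 54 + 36 + 18 + ? → (1,1) = 270 − 180 = 90.
Row 1: 90 + 33 + 66 + 57 + ? = 270, so (1,4) = 24.
Column 1 must total 270; the given cells sum to 207, so (3,1) = 63.
Using column 4: 24 + 48 + 36 + 75 + ? → (3,4) = 270 − 183 = 87.

90 33 66 24 57 / 39 72 30 48 81 / 63 21 54 87 45 / 27 60 78 36 69 / 51 84 42 75 18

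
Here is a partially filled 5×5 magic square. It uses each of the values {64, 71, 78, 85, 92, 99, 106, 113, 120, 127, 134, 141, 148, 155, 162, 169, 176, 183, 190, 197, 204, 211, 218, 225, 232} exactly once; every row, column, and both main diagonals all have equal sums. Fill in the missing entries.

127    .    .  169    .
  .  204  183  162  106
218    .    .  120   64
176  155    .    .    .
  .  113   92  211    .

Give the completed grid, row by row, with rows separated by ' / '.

127 71 225 169 148 / 85 204 183 162 106 / 218 197 141 120 64 / 176 155 99 78 232 / 134 113 92 211 190

The 25 entries sum to 3700, so each line sums to 3700/5 = 740.
Row 2 needs 740; the known cells sum to 655, so (2,1) = 85.
The remaining cell in column 1 is (5,1) = 740 − 606 = 134.
Using column 4: 169 + 162 + 120 + 211 + ? → (4,4) = 740 − 662 = 78.
Row 5 must total 740; the given cells sum to 550, so (5,5) = 190.
From main diagonal, 740 − (127 + 204 + 78 + 190) gives (3,3) = 141.
Anti-diagonal: 162 + 141 + 155 + 134 + ? = 740, so (1,5) = 148.
Row 3 needs 740; the known cells sum to 543, so (3,2) = 197.
From column 2, 740 − (204 + 197 + 155 + 113) gives (1,2) = 71.
Column 5: 148 + 106 + 64 + 190 + ? = 740, so (4,5) = 232.
From row 1, 740 − (127 + 71 + 169 + 148) gives (1,3) = 225.
Using row 4: 176 + 155 + 78 + 232 + ? → (4,3) = 740 − 641 = 99.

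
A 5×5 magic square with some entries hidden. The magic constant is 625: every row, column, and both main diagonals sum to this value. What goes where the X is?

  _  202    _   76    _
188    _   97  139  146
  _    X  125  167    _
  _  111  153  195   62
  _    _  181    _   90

83

Row 2: 188 + 97 + 139 + 146 + ? = 625, so (2,2) = 55.
Using row 4: 111 + 153 + 195 + 62 + ? → (4,1) = 625 − 521 = 104.
Column 3 needs 625; the known cells sum to 556, so (1,3) = 69.
Using column 4: 76 + 139 + 167 + 195 + ? → (5,4) = 625 − 577 = 48.
Using main diagonal: 55 + 125 + 195 + 90 + ? → (1,1) = 625 − 465 = 160.
Row 1 must total 625; the given cells sum to 507, so (1,5) = 118.
Column 5 needs 625; the known cells sum to 416, so (3,5) = 209.
Anti-diagonal must total 625; the given cells sum to 493, so (5,1) = 132.
Using row 5: 132 + 181 + 48 + 90 + ? → (5,2) = 625 − 451 = 174.
From column 1, 625 − (160 + 188 + 104 + 132) gives (3,1) = 41.
Column 2 needs 625; the known cells sum to 542, so (3,2) = 83.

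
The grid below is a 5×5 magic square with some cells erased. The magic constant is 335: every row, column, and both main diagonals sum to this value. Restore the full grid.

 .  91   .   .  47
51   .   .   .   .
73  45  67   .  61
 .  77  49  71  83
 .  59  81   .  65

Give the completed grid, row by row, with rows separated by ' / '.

69 91 53 75 47 / 51 63 85 57 79 / 73 45 67 89 61 / 55 77 49 71 83 / 87 59 81 43 65

From row 3, 335 − (73 + 45 + 67 + 61) gives (3,4) = 89.
The remaining cell in row 4 is (4,1) = 335 − 280 = 55.
Column 2 needs 335; the known cells sum to 272, so (2,2) = 63.
From column 5, 335 − (47 + 61 + 83 + 65) gives (2,5) = 79.
Main diagonal needs 335; the known cells sum to 266, so (1,1) = 69.
Column 1: 69 + 51 + 73 + 55 + ? = 335, so (5,1) = 87.
From anti-diagonal, 335 − (47 + 67 + 77 + 87) gives (2,4) = 57.
Using row 2: 51 + 63 + 57 + 79 + ? → (2,3) = 335 − 250 = 85.
Row 5 must total 335; the given cells sum to 292, so (5,4) = 43.
Column 3 must total 335; the given cells sum to 282, so (1,3) = 53.
Column 4 needs 335; the known cells sum to 260, so (1,4) = 75.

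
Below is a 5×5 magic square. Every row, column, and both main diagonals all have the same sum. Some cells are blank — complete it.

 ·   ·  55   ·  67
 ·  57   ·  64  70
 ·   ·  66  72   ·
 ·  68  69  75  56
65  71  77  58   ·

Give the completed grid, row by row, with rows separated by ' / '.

73 74 55 61 67 / 76 57 63 64 70 / 54 60 66 72 78 / 62 68 69 75 56 / 65 71 77 58 59

Anti-diagonal is already complete: 67 + 64 + 66 + 68 + 65 = 330, so that is the magic constant.
Row 4: 68 + 69 + 75 + 56 + ? = 330, so (4,1) = 62.
From row 5, 330 − (65 + 71 + 77 + 58) gives (5,5) = 59.
Column 3: 55 + 66 + 69 + 77 + ? = 330, so (2,3) = 63.
From column 4, 330 − (64 + 72 + 75 + 58) gives (1,4) = 61.
Column 5 must total 330; the given cells sum to 252, so (3,5) = 78.
Main diagonal must total 330; the given cells sum to 257, so (1,1) = 73.
Using row 1: 73 + 55 + 61 + 67 + ? → (1,2) = 330 − 256 = 74.
Row 2 needs 330; the known cells sum to 254, so (2,1) = 76.
The remaining cell in column 1 is (3,1) = 330 − 276 = 54.
Column 2 must total 330; the given cells sum to 270, so (3,2) = 60.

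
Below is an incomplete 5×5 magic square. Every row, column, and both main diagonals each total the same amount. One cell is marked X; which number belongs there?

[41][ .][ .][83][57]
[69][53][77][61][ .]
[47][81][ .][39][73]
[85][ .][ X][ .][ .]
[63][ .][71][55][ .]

Column 1 is complete and sums to 305; that is the magic constant.
The remaining cell in row 2 is (2,5) = 305 − 260 = 45.
Using row 3: 47 + 81 + 39 + 73 + ? → (3,3) = 305 − 240 = 65.
From column 4, 305 − (83 + 61 + 39 + 55) gives (4,4) = 67.
Main diagonal needs 305; the known cells sum to 226, so (5,5) = 79.
From anti-diagonal, 305 − (57 + 61 + 65 + 63) gives (4,2) = 59.
Using row 5: 63 + 71 + 55 + 79 + ? → (5,2) = 305 − 268 = 37.
Column 2 must total 305; the given cells sum to 230, so (1,2) = 75.
The remaining cell in column 5 is (4,5) = 305 − 254 = 51.
Row 1: 41 + 75 + 83 + 57 + ? = 305, so (1,3) = 49.
Row 4 must total 305; the given cells sum to 262, so (4,3) = 43.

43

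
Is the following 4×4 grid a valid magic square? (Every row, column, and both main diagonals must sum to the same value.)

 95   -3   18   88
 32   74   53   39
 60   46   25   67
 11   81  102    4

Row 1: 95 + (-3) + 18 + 88 = 198.
Row 2: 32 + 74 + 53 + 39 = 198.
Row 3: 60 + 46 + 25 + 67 = 198.
Row 4: 11 + 81 + 102 + 4 = 198.
Column 1: 95 + 32 + 60 + 11 = 198.
Column 2: -3 + 74 + 46 + 81 = 198.
Column 3: 18 + 53 + 25 + 102 = 198.
Column 4: 88 + 39 + 67 + 4 = 198.
Main diagonal: 95 + 74 + 25 + 4 = 198.
Anti-diagonal: 88 + 53 + 46 + 11 = 198.
All lines sum to 198.

Yes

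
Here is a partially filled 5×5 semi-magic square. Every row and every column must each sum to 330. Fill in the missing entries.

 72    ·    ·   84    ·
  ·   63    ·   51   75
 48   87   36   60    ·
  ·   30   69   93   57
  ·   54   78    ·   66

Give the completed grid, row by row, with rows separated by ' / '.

72 96 45 84 33 / 39 63 102 51 75 / 48 87 36 60 99 / 81 30 69 93 57 / 90 54 78 42 66

Row 3 must total 330; the given cells sum to 231, so (3,5) = 99.
The remaining cell in row 4 is (4,1) = 330 − 249 = 81.
Using column 2: 63 + 87 + 30 + 54 + ? → (1,2) = 330 − 234 = 96.
Column 4: 84 + 51 + 60 + 93 + ? = 330, so (5,4) = 42.
Using column 5: 75 + 99 + 57 + 66 + ? → (1,5) = 330 − 297 = 33.
The remaining cell in row 1 is (1,3) = 330 − 285 = 45.
The remaining cell in row 5 is (5,1) = 330 − 240 = 90.
The remaining cell in column 1 is (2,1) = 330 − 291 = 39.
The remaining cell in column 3 is (2,3) = 330 − 228 = 102.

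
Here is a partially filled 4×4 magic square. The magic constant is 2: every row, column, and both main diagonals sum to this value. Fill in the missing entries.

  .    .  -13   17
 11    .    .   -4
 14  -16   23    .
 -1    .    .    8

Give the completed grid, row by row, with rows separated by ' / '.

From row 3, 2 − (14 + (-16) + 23) gives (3,4) = -19.
The remaining cell in column 1 is (1,1) = 2 − 24 = -22.
Using main diagonal: -22 + 23 + 8 + ? → (2,2) = 2 − 9 = -7.
The remaining cell in anti-diagonal is (2,3) = 2 − 0 = 2.
Row 1 needs 2; the known cells sum to -18, so (1,2) = 20.
Column 2: 20 + (-7) + (-16) + ? = 2, so (4,2) = 5.
Column 3 needs 2; the known cells sum to 12, so (4,3) = -10.

-22 20 -13 17 / 11 -7 2 -4 / 14 -16 23 -19 / -1 5 -10 8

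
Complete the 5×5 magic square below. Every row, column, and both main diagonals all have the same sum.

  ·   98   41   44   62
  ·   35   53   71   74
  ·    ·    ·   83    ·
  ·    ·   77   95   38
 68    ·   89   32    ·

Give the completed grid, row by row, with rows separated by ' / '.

Column 4 is already complete: 44 + 71 + 83 + 95 + 32 = 325, so that is the magic constant.
Row 1: 98 + 41 + 44 + 62 + ? = 325, so (1,1) = 80.
Using row 2: 35 + 53 + 71 + 74 + ? → (2,1) = 325 − 233 = 92.
From column 3, 325 − (41 + 53 + 77 + 89) gives (3,3) = 65.
Main diagonal: 80 + 35 + 65 + 95 + ? = 325, so (5,5) = 50.
The remaining cell in anti-diagonal is (4,2) = 325 − 266 = 59.
Row 4: 59 + 77 + 95 + 38 + ? = 325, so (4,1) = 56.
Using row 5: 68 + 89 + 32 + 50 + ? → (5,2) = 325 − 239 = 86.
Column 1 needs 325; the known cells sum to 296, so (3,1) = 29.
Using column 2: 98 + 35 + 59 + 86 + ? → (3,2) = 325 − 278 = 47.
From column 5, 325 − (62 + 74 + 38 + 50) gives (3,5) = 101.

80 98 41 44 62 / 92 35 53 71 74 / 29 47 65 83 101 / 56 59 77 95 38 / 68 86 89 32 50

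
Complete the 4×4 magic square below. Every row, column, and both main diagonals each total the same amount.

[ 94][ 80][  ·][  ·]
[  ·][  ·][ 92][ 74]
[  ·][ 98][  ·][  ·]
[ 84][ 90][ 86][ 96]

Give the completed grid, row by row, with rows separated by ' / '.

Row 4 is already complete: 84 + 90 + 86 + 96 = 356, so that is the magic constant.
Column 2 needs 356; the known cells sum to 268, so (2,2) = 88.
Main diagonal needs 356; the known cells sum to 278, so (3,3) = 78.
The remaining cell in anti-diagonal is (1,4) = 356 − 274 = 82.
Row 1 must total 356; the given cells sum to 256, so (1,3) = 100.
The remaining cell in row 2 is (2,1) = 356 − 254 = 102.
Column 1: 94 + 102 + 84 + ? = 356, so (3,1) = 76.
From column 4, 356 − (82 + 74 + 96) gives (3,4) = 104.

94 80 100 82 / 102 88 92 74 / 76 98 78 104 / 84 90 86 96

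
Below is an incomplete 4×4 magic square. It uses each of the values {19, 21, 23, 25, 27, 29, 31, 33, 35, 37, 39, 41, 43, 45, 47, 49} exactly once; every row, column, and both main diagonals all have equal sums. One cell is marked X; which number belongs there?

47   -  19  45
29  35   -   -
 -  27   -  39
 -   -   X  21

43

The 16 entries sum to 544, so each line sums to 544/4 = 136.
Row 1: 47 + 19 + 45 + ? = 136, so (1,2) = 25.
The remaining cell in column 2 is (4,2) = 136 − 87 = 49.
Column 4 must total 136; the given cells sum to 105, so (2,4) = 31.
The remaining cell in main diagonal is (3,3) = 136 − 103 = 33.
Row 2 needs 136; the known cells sum to 95, so (2,3) = 41.
Row 3 needs 136; the known cells sum to 99, so (3,1) = 37.
Column 1 needs 136; the known cells sum to 113, so (4,1) = 23.
Column 3 needs 136; the known cells sum to 93, so (4,3) = 43.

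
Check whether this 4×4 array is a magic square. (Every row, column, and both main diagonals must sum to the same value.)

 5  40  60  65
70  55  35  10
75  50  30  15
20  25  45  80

Yes

Row 1: 5 + 40 + 60 + 65 = 170.
Row 2: 70 + 55 + 35 + 10 = 170.
Row 3: 75 + 50 + 30 + 15 = 170.
Row 4: 20 + 25 + 45 + 80 = 170.
Column 1: 5 + 70 + 75 + 20 = 170.
Column 2: 40 + 55 + 50 + 25 = 170.
Column 3: 60 + 35 + 30 + 45 = 170.
Column 4: 65 + 10 + 15 + 80 = 170.
Main diagonal: 5 + 55 + 30 + 80 = 170.
Anti-diagonal: 65 + 35 + 50 + 20 = 170.
All lines sum to 170.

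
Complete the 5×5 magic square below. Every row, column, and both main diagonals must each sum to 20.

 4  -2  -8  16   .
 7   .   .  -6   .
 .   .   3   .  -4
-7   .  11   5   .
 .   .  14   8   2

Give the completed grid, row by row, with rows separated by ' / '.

The remaining cell in row 1 is (1,5) = 20 − 10 = 10.
Column 3: -8 + 3 + 11 + 14 + ? = 20, so (2,3) = 0.
The remaining cell in column 4 is (3,4) = 20 − 23 = -3.
Main diagonal: 4 + 3 + 5 + 2 + ? = 20, so (2,2) = 6.
From row 2, 20 − (7 + 6 + 0 + (-6)) gives (2,5) = 13.
Column 5 must total 20; the given cells sum to 21, so (4,5) = -1.
From row 4, 20 − (-7 + 11 + 5 + (-1)) gives (4,2) = 12.
Anti-diagonal must total 20; the given cells sum to 19, so (5,1) = 1.
Row 5: 1 + 14 + 8 + 2 + ? = 20, so (5,2) = -5.
Using column 1: 4 + 7 + (-7) + 1 + ? → (3,1) = 20 − 5 = 15.
From column 2, 20 − (-2 + 6 + 12 + (-5)) gives (3,2) = 9.

4 -2 -8 16 10 / 7 6 0 -6 13 / 15 9 3 -3 -4 / -7 12 11 5 -1 / 1 -5 14 8 2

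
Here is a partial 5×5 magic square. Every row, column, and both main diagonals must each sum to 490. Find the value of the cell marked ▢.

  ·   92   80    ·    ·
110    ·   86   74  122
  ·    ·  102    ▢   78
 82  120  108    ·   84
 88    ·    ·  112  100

From row 2, 490 − (110 + 86 + 74 + 122) gives (2,2) = 98.
Row 4 must total 490; the given cells sum to 394, so (4,4) = 96.
Column 3 needs 490; the known cells sum to 376, so (5,3) = 114.
Using column 5: 122 + 78 + 84 + 100 + ? → (1,5) = 490 − 384 = 106.
Main diagonal needs 490; the known cells sum to 396, so (1,1) = 94.
From row 1, 490 − (94 + 92 + 80 + 106) gives (1,4) = 118.
From row 5, 490 − (88 + 114 + 112 + 100) gives (5,2) = 76.
Column 1 must total 490; the given cells sum to 374, so (3,1) = 116.
Column 2 needs 490; the known cells sum to 386, so (3,2) = 104.
Column 4: 118 + 74 + 96 + 112 + ? = 490, so (3,4) = 90.

90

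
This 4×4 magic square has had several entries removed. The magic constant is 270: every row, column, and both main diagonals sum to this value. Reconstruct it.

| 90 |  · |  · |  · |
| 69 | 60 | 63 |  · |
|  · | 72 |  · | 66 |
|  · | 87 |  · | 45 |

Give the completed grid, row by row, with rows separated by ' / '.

90 51 48 81 / 69 60 63 78 / 57 72 75 66 / 54 87 84 45

Using row 2: 69 + 60 + 63 + ? → (2,4) = 270 − 192 = 78.
Using column 2: 60 + 72 + 87 + ? → (1,2) = 270 − 219 = 51.
Column 4: 78 + 66 + 45 + ? = 270, so (1,4) = 81.
From main diagonal, 270 − (90 + 60 + 45) gives (3,3) = 75.
From anti-diagonal, 270 − (81 + 63 + 72) gives (4,1) = 54.
Row 1 must total 270; the given cells sum to 222, so (1,3) = 48.
From row 3, 270 − (72 + 75 + 66) gives (3,1) = 57.
The remaining cell in row 4 is (4,3) = 270 − 186 = 84.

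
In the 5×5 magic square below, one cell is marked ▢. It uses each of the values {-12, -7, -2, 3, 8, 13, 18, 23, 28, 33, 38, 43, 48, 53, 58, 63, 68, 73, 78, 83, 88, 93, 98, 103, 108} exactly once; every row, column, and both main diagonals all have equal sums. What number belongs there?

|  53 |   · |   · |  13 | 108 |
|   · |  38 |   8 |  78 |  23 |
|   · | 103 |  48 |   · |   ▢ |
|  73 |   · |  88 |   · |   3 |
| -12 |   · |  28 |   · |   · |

63

The 25 entries sum to 1200, so each line sums to 1200/5 = 240.
Row 2: 38 + 8 + 78 + 23 + ? = 240, so (2,1) = 93.
The remaining cell in column 1 is (3,1) = 240 − 207 = 33.
Column 3: 8 + 48 + 88 + 28 + ? = 240, so (1,3) = 68.
Anti-diagonal: 108 + 78 + 48 + (-12) + ? = 240, so (4,2) = 18.
Row 1 must total 240; the given cells sum to 242, so (1,2) = -2.
From row 4, 240 − (73 + 18 + 88 + 3) gives (4,4) = 58.
From column 2, 240 − (-2 + 38 + 103 + 18) gives (5,2) = 83.
Main diagonal must total 240; the given cells sum to 197, so (5,5) = 43.
Row 5: -12 + 83 + 28 + 43 + ? = 240, so (5,4) = 98.
Column 4 needs 240; the known cells sum to 247, so (3,4) = -7.
Using column 5: 108 + 23 + 3 + 43 + ? → (3,5) = 240 − 177 = 63.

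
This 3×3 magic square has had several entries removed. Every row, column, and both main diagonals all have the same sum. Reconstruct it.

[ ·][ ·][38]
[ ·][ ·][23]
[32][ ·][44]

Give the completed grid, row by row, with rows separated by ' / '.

26 41 38 / 47 35 23 / 32 29 44

Column 3 is already complete: 38 + 23 + 44 = 105, so that is the magic constant.
Row 3 needs 105; the known cells sum to 76, so (3,2) = 29.
Using anti-diagonal: 38 + 32 + ? → (2,2) = 105 − 70 = 35.
The remaining cell in row 2 is (2,1) = 105 − 58 = 47.
Column 1 must total 105; the given cells sum to 79, so (1,1) = 26.
The remaining cell in column 2 is (1,2) = 105 − 64 = 41.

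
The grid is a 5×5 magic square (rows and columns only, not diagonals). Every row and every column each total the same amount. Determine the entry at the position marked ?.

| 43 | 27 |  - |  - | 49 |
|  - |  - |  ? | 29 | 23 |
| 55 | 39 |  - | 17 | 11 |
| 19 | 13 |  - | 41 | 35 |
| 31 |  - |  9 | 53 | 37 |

45

Column 5 is complete and sums to 155; that is the magic constant.
Using row 3: 55 + 39 + 17 + 11 + ? → (3,3) = 155 − 122 = 33.
Row 4 must total 155; the given cells sum to 108, so (4,3) = 47.
Row 5 must total 155; the given cells sum to 130, so (5,2) = 25.
The remaining cell in column 1 is (2,1) = 155 − 148 = 7.
Column 2 needs 155; the known cells sum to 104, so (2,2) = 51.
Using column 4: 29 + 17 + 41 + 53 + ? → (1,4) = 155 − 140 = 15.
From row 1, 155 − (43 + 27 + 15 + 49) gives (1,3) = 21.
Using row 2: 7 + 51 + 29 + 23 + ? → (2,3) = 155 − 110 = 45.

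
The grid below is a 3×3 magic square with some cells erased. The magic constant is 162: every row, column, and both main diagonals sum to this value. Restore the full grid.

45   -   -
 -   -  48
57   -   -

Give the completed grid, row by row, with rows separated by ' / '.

Column 1 must total 162; the given cells sum to 102, so (2,1) = 60.
Row 2: 60 + 48 + ? = 162, so (2,2) = 54.
Main diagonal needs 162; the known cells sum to 99, so (3,3) = 63.
Anti-diagonal: 54 + 57 + ? = 162, so (1,3) = 51.
Row 1 needs 162; the known cells sum to 96, so (1,2) = 66.
Row 3: 57 + 63 + ? = 162, so (3,2) = 42.

45 66 51 / 60 54 48 / 57 42 63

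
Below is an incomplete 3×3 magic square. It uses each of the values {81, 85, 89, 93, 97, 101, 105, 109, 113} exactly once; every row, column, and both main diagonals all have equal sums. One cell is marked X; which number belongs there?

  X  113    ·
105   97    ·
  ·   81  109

85

The 9 entries sum to 873, so each line sums to 873/3 = 291.
Row 2 must total 291; the given cells sum to 202, so (2,3) = 89.
Row 3: 81 + 109 + ? = 291, so (3,1) = 101.
Column 1: 105 + 101 + ? = 291, so (1,1) = 85.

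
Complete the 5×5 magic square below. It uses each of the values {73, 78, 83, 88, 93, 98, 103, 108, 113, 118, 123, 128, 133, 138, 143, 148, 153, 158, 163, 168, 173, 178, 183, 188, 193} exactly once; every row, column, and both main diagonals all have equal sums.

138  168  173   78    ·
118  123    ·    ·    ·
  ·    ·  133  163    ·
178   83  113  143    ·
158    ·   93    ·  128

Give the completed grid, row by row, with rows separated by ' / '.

138 168 173 78 108 / 118 123 153 183 88 / 73 103 133 163 193 / 178 83 113 143 148 / 158 188 93 98 128

The 25 entries sum to 3325, so each line sums to 3325/5 = 665.
Row 1: 138 + 168 + 173 + 78 + ? = 665, so (1,5) = 108.
From row 4, 665 − (178 + 83 + 113 + 143) gives (4,5) = 148.
From column 1, 665 − (138 + 118 + 178 + 158) gives (3,1) = 73.
From column 3, 665 − (173 + 133 + 113 + 93) gives (2,3) = 153.
From anti-diagonal, 665 − (108 + 133 + 83 + 158) gives (2,4) = 183.
Row 2 needs 665; the known cells sum to 577, so (2,5) = 88.
Column 4 must total 665; the given cells sum to 567, so (5,4) = 98.
From column 5, 665 − (108 + 88 + 148 + 128) gives (3,5) = 193.
From row 3, 665 − (73 + 133 + 163 + 193) gives (3,2) = 103.
From row 5, 665 − (158 + 93 + 98 + 128) gives (5,2) = 188.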